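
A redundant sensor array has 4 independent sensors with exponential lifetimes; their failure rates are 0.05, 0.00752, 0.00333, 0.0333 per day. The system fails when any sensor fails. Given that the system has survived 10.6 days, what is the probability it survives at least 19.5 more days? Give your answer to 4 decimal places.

Time to first failure ~ Exp(Σλ) with Σλ = 0.09415.
By memorylessness, P(T > 10.6+19.5 | T > 10.6) = P(T > 19.5) = e^(−0.09415·19.5) ≈ 0.1595.

0.1595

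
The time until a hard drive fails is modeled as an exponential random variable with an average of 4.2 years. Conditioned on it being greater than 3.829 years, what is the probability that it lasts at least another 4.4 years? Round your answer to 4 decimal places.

The rate is λ = 1/4.2 = 0.238095 per year.
By the memoryless property, P(X > 3.829+4.4 | X > 3.829) = P(X > 4.4).
P(X > 4.4) = e^(−1.0476) ≈ 0.3508.

0.3508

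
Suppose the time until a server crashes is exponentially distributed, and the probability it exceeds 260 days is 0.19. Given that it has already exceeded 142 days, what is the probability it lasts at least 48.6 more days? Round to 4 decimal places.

From e^(−λ·260) = 0.19, λ = −ln(0.19)/260 = 0.00638743.
Memoryless: P(X > 142+48.6 | X > 142) = P(X > 48.6) = e^(−0.00638743·48.6) ≈ 0.7331.

0.7331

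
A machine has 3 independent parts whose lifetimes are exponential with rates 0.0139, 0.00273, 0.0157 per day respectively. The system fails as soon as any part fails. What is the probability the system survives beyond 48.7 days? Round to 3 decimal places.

0.207

The time to first failure is exponential with rate Σλ = 0.0139 + 0.00273 + 0.0157 = 0.03233.
P(min > 48.7) = e^(−0.03233·48.7) = e^(−1.5745) ≈ 0.207.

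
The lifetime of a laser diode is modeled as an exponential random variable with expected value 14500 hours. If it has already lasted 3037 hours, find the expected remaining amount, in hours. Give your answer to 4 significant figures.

14500

The rate is λ = 1/14500 = 0.0000689655 per hour.
By memorylessness, the remaining amount past any threshold is again Exp(λ) with mean 1/λ = 14500 hours.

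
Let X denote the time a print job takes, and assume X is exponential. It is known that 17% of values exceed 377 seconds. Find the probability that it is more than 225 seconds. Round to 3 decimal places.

e^(−λ·377) = 0.17 ⇒ λ = −ln(0.17)/377 = 0.00470015.
P(X > 225) = e^(−0.00470015·225) = e^(−1.0575) ≈ 0.347.

0.347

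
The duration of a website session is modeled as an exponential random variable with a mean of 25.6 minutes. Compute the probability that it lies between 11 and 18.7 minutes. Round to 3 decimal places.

The rate is λ = 1/25.6 = 0.0390625 per minute.
P(11 < X < 18.7) = e^(−λ·11) − e^(−λ·18.7) = 0.65071 − 0.48168 ≈ 0.169.

0.169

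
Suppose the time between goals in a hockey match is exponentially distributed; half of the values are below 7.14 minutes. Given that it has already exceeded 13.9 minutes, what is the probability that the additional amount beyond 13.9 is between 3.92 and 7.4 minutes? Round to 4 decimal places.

For an exponential, median = ln(2)/λ, so λ = ln 2 / 7.14 = 0.0970794 per minute.
Memoryless: the residual past 13.9 is again Exp(λ).
P(3.92 < residual < 7.4) = e^(−λ·3.92) − e^(−λ·7.4) = 0.68348 − 0.48754 ≈ 0.1959.

0.1959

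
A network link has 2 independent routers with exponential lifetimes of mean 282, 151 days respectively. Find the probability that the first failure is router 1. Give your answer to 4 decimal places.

0.3487

Rates: λ_i = 1/mean_i → 0.0035461, 0.00662252; Σλ = 0.0101686.
P(router 1 first) = λ_1/Σλ = 0.0035461/0.0101686 ≈ 0.3487.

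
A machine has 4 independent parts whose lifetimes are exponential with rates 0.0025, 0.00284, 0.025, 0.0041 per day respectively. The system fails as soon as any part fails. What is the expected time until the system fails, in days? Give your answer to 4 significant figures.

The time to first failure is exponential with rate Σλ = 0.0025 + 0.00284 + 0.025 + 0.0041 = 0.03444.
E[min] = 1/Σλ = 1/0.03444 = 29.036 days.

29.04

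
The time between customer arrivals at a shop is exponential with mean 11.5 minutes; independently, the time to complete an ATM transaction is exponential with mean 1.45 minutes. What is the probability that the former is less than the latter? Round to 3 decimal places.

0.112

λ_1 = 1/11.5 = 0.0869565, λ_2 = 1/1.45 = 0.689655.
For independent exponentials, P(the former < the latter) = λ_1/(λ_1+λ_2) = 0.0869565/0.776612 ≈ 0.112.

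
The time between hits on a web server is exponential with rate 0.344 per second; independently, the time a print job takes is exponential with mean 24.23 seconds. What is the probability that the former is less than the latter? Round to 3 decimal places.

0.893

λ_1 = 0.344, λ_2 = 1/24.23 = 0.0412712.
For independent exponentials, P(the former < the latter) = λ_1/(λ_1+λ_2) = 0.344/0.385271 ≈ 0.893.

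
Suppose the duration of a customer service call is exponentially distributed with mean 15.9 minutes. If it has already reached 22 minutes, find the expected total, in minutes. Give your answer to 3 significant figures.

The rate is λ = 1/15.9 = 0.0628931 per minute.
By memorylessness, E[X | X > 22] = 22 + 1/λ = 22 + 15.9 = 37.9 minutes.

37.9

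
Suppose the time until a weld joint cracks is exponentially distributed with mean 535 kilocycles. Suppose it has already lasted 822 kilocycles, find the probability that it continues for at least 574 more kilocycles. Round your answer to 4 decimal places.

0.3420

The rate is λ = 1/535 = 0.00186916 per kilocycle.
By the memoryless property, P(X > 822+574 | X > 822) = P(X > 574).
P(X > 574) = e^(−1.0729) ≈ 0.3420.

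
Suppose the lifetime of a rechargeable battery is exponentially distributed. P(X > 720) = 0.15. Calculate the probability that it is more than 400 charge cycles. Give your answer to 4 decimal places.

0.3486

e^(−λ·720) = 0.15 ⇒ λ = −ln(0.15)/720 = 0.00263489.
P(X > 400) = e^(−0.00263489·400) = e^(−1.054) ≈ 0.3486.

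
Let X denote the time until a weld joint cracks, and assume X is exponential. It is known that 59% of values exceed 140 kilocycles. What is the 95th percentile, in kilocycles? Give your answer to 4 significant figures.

794.9

e^(−λ·140) = 0.59 ⇒ λ = −ln(0.59)/140 = 0.00376881.
95th percentile: 1 − e^(−λt) = 0.95, t = −ln(0.05)/λ = 794.876 kilocycles.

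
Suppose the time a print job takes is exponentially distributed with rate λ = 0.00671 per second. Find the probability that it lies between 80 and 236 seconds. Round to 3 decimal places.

0.379

P(80 < X < 236) = e^(−λ·80) − e^(−λ·236) = 0.58462 − 0.20524 ≈ 0.379.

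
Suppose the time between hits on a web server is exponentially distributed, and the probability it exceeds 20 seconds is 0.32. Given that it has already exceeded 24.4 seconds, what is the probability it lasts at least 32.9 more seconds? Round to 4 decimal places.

From e^(−λ·20) = 0.32, λ = −ln(0.32)/20 = 0.0569717.
Memoryless: P(X > 24.4+32.9 | X > 24.4) = P(X > 32.9) = e^(−0.0569717·32.9) ≈ 0.1535.

0.1535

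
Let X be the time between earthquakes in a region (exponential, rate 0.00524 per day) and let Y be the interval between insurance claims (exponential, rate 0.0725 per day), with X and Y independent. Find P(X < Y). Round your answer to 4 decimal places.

λ_1 = 0.00524, λ_2 = 0.0725.
For independent exponentials, P(X < Y) = λ_1/(λ_1+λ_2) = 0.00524/0.07774 ≈ 0.0674.

0.0674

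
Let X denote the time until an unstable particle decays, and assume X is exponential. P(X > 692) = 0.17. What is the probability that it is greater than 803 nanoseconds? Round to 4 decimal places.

e^(−λ·692) = 0.17 ⇒ λ = −ln(0.17)/692 = 0.00256063.
P(X > 803) = e^(−0.00256063·803) = e^(−2.0562) ≈ 0.1279.

0.1279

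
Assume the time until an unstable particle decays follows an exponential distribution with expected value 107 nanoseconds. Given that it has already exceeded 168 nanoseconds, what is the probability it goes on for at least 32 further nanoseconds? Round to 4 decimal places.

0.7415

The rate is λ = 1/107 = 0.00934579 per nanosecond.
By the memoryless property, P(X > 168+32 | X > 168) = P(X > 32).
P(X > 32) = e^(−0.29907) ≈ 0.7415.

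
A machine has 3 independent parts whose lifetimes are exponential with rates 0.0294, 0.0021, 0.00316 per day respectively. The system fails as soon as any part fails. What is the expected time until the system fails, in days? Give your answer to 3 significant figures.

28.9

The time to first failure is exponential with rate Σλ = 0.0294 + 0.0021 + 0.00316 = 0.03466.
E[min] = 1/Σλ = 1/0.03466 = 28.8517 days.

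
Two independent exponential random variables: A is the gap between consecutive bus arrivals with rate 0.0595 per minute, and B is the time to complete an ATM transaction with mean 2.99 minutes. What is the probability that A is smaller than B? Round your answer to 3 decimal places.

0.151

λ_1 = 0.0595, λ_2 = 1/2.99 = 0.334448.
For independent exponentials, P(A < B) = λ_1/(λ_1+λ_2) = 0.0595/0.393948 ≈ 0.151.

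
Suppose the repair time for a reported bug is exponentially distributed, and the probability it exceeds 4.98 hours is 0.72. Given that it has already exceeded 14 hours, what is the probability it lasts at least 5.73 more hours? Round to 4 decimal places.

From e^(−λ·4.98) = 0.72, λ = −ln(0.72)/4.98 = 0.0659647.
Memoryless: P(X > 14+5.73 | X > 14) = P(X > 5.73) = e^(−0.0659647·5.73) ≈ 0.6852.

0.6852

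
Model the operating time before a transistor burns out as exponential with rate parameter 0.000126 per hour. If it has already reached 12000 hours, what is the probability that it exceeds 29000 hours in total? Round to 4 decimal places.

0.1174

The exponential is memoryless, so the remaining time is again Exp(λ): the condition X > 12000 is irrelevant.
P(X > 17000) = e^(−2.142) ≈ 0.1174.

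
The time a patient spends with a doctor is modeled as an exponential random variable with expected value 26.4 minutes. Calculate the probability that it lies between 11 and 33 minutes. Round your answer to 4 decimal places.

The rate is λ = 1/26.4 = 0.0378788 per minute.
P(11 < X < 33) = e^(−λ·11) − e^(−λ·33) = 0.65924 − 0.28650 ≈ 0.3727.

0.3727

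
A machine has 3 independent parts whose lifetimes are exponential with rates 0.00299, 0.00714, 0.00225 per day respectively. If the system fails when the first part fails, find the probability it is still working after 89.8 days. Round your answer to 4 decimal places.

0.3290

The time to first failure is exponential with rate Σλ = 0.00299 + 0.00714 + 0.00225 = 0.01238.
P(min > 89.8) = e^(−0.01238·89.8) = e^(−1.1117) ≈ 0.3290.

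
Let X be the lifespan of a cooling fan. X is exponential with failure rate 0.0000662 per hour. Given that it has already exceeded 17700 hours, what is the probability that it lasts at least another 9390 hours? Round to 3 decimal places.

0.537

The exponential is memoryless, so the remaining time is again Exp(λ): the condition X > 17700 is irrelevant.
P(X > 9390) = e^(−0.62162) ≈ 0.537.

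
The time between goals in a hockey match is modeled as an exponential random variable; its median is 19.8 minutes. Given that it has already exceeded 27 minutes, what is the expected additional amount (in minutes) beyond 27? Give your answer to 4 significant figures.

28.57

For an exponential, median = ln(2)/λ, so λ = ln 2 / 19.8 = 0.0350074 per minute.
By memorylessness, the remaining amount past any threshold is again Exp(λ) with mean 1/λ = 28.5654 minutes.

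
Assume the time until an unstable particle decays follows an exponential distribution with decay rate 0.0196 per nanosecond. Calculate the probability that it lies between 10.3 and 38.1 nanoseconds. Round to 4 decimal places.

0.3433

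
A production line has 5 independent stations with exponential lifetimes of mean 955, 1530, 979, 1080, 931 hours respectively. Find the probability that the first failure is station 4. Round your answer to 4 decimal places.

Rates: λ_i = 1/mean_i → 0.00104712, 0.000653595, 0.00102145, 0.000925926, 0.00107411; Σλ = 0.00472221.
P(station 4 first) = λ_4/Σλ = 0.000925926/0.00472221 ≈ 0.1961.

0.1961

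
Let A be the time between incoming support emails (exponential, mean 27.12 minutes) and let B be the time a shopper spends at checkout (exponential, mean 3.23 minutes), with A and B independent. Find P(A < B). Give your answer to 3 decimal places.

0.106

λ_1 = 1/27.12 = 0.0368732, λ_2 = 1/3.23 = 0.309598.
For independent exponentials, P(A < B) = λ_1/(λ_1+λ_2) = 0.0368732/0.346471 ≈ 0.106.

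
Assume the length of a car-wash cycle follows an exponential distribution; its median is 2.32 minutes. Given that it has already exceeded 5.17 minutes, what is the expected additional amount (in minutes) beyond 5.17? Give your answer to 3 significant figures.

3.35

For an exponential, median = ln(2)/λ, so λ = ln 2 / 2.32 = 0.29877 per minute.
By memorylessness, the remaining amount past any threshold is again Exp(λ) with mean 1/λ = 3.34705 minutes.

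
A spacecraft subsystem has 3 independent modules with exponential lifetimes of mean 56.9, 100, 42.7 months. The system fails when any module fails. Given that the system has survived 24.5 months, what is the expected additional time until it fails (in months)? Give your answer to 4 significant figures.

19.61

First-failure rate Σλ = 1/56.9 + 1/100 + 1/42.7 = 0.0509939.
By memorylessness the expected residual is 1/Σλ = 19.6102 months, regardless of the 24.5 already elapsed.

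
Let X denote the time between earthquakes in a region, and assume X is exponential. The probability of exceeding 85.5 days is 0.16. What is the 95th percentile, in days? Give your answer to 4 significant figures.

e^(−λ·85.5) = 0.16 ⇒ λ = −ln(0.16)/85.5 = 0.0214337.
95th percentile: 1 − e^(−λt) = 0.95, t = −ln(0.05)/λ = 139.767 days.

139.8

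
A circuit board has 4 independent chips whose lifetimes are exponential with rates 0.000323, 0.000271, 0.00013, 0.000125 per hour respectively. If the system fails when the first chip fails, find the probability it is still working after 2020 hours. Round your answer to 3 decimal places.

0.180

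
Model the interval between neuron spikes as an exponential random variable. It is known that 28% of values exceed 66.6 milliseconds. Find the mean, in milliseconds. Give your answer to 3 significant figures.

e^(−λ·66.6) = 0.28 ⇒ λ = −ln(0.28)/66.6 = 0.0191136.
Mean = 1/λ = 52.3188 milliseconds.

52.3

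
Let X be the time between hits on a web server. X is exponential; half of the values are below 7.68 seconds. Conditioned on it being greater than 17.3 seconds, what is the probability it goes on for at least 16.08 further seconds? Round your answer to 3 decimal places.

For an exponential, median = ln(2)/λ, so λ = ln 2 / 7.68 = 0.0902535 per second.
By the memoryless property, P(X > 17.3+16.08 | X > 17.3) = P(X > 16.08).
P(X > 16.08) = e^(−1.4513) ≈ 0.234.

0.234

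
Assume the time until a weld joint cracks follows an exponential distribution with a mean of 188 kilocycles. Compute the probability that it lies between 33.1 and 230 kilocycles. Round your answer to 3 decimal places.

The rate is λ = 1/188 = 0.00531915 per kilocycle.
P(33.1 < X < 230) = e^(−λ·33.1) − e^(−λ·230) = 0.83856 − 0.29423 ≈ 0.544.

0.544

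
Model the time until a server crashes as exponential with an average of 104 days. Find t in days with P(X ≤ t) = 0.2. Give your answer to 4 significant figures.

23.21

The rate is λ = 1/104 = 0.00961538 per day.
Set 1 − e^(−λt) = 0.2, so t = −ln(0.8)/λ = 0.22314/0.00961538 ≈ 23.2069 days.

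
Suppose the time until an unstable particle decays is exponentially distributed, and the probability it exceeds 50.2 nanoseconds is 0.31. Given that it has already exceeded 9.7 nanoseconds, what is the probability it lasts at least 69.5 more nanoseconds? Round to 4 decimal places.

From e^(−λ·50.2) = 0.31, λ = −ln(0.31)/50.2 = 0.0233303.
Memoryless: P(X > 9.7+69.5 | X > 9.7) = P(X > 69.5) = e^(−0.0233303·69.5) ≈ 0.1976.

0.1976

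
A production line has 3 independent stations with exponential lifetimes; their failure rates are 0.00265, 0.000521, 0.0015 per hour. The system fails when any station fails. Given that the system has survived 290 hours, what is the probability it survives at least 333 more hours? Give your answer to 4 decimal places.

Time to first failure ~ Exp(Σλ) with Σλ = 0.004671.
By memorylessness, P(T > 290+333 | T > 290) = P(T > 333) = e^(−0.004671·333) ≈ 0.2111.

0.2111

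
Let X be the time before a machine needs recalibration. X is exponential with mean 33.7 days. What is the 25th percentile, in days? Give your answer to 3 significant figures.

9.69

The rate is λ = 1/33.7 = 0.0296736 per day.
Set 1 − e^(−λt) = 0.25, so t = −ln(0.75)/λ = 0.28768/0.0296736 ≈ 9.69489 days.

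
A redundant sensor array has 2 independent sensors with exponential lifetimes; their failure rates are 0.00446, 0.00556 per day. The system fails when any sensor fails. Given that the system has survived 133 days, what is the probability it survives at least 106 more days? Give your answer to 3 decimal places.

Time to first failure ~ Exp(Σλ) with Σλ = 0.01002.
By memorylessness, P(T > 133+106 | T > 133) = P(T > 106) = e^(−0.01002·106) ≈ 0.346.

0.346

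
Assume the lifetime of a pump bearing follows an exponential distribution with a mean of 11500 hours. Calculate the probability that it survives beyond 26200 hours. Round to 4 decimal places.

0.1025

The rate is λ = 1/11500 = 0.0000869565 per hour.
P(X > 26200) = e^(−λ·26200) = e^(−2.2783) ≈ 0.1025.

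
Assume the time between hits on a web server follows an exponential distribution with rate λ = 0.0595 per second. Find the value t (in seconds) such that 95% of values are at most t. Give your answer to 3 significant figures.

Set 1 − e^(−λt) = 0.95, so t = −ln(0.05)/λ = 2.9957/0.0595 ≈ 50.3484 seconds.

50.3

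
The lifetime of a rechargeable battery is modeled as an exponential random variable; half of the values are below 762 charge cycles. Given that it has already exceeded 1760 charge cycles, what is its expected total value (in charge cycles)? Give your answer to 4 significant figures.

2859

For an exponential, median = ln(2)/λ, so λ = ln 2 / 762 = 0.000909642 per charge cycle.
By memorylessness, E[X | X > 1760] = 1760 + 1/λ = 1760 + 1099.33 = 2859.33 charge cycles.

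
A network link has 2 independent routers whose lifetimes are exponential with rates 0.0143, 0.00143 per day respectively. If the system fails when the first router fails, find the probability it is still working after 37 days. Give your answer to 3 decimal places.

0.559

The time to first failure is exponential with rate Σλ = 0.0143 + 0.00143 = 0.01573.
P(min > 37) = e^(−0.01573·37) = e^(−0.58201) ≈ 0.559.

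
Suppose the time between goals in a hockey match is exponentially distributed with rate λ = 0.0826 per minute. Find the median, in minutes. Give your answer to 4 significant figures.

8.392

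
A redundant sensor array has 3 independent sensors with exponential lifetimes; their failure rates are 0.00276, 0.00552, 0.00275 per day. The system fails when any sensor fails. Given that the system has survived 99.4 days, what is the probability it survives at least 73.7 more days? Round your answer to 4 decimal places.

Time to first failure ~ Exp(Σλ) with Σλ = 0.01103.
By memorylessness, P(T > 99.4+73.7 | T > 99.4) = P(T > 73.7) = e^(−0.01103·73.7) ≈ 0.4436.

0.4436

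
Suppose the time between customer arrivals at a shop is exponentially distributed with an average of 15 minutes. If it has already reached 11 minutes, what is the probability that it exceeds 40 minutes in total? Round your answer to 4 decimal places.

The rate is λ = 1/15 = 0.0666667 per minute.
P(X > s+t | X > s) = e^(−λ(s+t))/e^(−λs) = e^(−λt), independent of s = 11.
P(X > 29) = e^(−1.9333) ≈ 0.1447.

0.1447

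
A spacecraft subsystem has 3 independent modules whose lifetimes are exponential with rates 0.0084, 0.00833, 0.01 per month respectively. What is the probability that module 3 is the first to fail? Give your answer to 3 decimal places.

The time to first failure is exponential with rate Σλ = 0.0084 + 0.00833 + 0.01 = 0.02673.
P(module 3 first) = λ_3/Σλ = 0.01/0.02673 ≈ 0.374.

0.374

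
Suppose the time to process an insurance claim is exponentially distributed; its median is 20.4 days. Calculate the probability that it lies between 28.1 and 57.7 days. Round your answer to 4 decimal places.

For an exponential, median = ln(2)/λ, so λ = ln 2 / 20.4 = 0.0339778 per day.
P(28.1 < X < 57.7) = e^(−λ·28.1) − e^(−λ·57.7) = 0.38490 − 0.14079 ≈ 0.2441.

0.2441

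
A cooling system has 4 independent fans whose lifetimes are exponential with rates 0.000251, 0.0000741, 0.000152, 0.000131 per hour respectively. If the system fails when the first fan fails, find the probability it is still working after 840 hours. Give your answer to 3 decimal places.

The time to first failure is exponential with rate Σλ = 0.000251 + 0.0000741 + 0.000152 + 0.000131 = 0.0006081.
P(min > 840) = e^(−0.0006081·840) = e^(−0.5108) ≈ 0.600.

0.600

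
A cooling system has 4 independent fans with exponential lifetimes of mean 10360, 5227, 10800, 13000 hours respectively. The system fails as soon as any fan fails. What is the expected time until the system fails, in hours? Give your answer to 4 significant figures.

The first failure time is exponential with rate Σλ_i = 1/10360 + 1/5227 + 1/10800 + 1/13000 = 0.000457355 per hour.
E[min] = 1/Σλ = 1/0.000457355 = 2186.48 hours.

2186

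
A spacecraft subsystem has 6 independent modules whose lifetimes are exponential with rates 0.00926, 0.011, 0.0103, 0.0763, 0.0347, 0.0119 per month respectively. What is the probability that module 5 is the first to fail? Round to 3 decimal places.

0.226

The time to first failure is exponential with rate Σλ = 0.00926 + 0.011 + 0.0103 + 0.0763 + 0.0347 + 0.0119 = 0.15346.
P(module 5 first) = λ_5/Σλ = 0.0347/0.15346 ≈ 0.226.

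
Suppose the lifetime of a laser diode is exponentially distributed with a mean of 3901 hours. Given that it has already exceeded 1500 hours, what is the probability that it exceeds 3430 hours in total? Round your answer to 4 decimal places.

The rate is λ = 1/3901 = 0.000256345 per hour.
By the memoryless property, P(X > 1500+1930 | X > 1500) = P(X > 1930).
P(X > 1930) = e^(−0.49474) ≈ 0.6097.

0.6097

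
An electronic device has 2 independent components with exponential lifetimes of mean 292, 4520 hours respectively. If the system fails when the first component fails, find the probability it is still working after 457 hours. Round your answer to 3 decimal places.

The first failure time is exponential with rate Σλ_i = 1/292 + 1/4520 = 0.0036459 per hour.
P(min > 457) = e^(−0.0036459·457) = e^(−1.6662) ≈ 0.189.

0.189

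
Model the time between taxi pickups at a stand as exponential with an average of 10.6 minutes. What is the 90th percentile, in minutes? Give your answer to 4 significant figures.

The rate is λ = 1/10.6 = 0.0943396 per minute.
Set 1 − e^(−λt) = 0.9, so t = −ln(0.1)/λ = 2.3026/0.0943396 ≈ 24.4074 minutes.

24.41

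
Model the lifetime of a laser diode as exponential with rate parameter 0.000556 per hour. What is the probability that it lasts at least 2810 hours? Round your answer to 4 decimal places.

P(X > 2810) = e^(−λ·2810) = e^(−1.5624) ≈ 0.2096.

0.2096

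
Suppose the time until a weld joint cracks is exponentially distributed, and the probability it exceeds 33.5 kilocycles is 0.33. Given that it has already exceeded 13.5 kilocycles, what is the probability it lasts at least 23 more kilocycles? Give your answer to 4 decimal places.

0.4671

From e^(−λ·33.5) = 0.33, λ = −ln(0.33)/33.5 = 0.0330944.
Memoryless: P(X > 13.5+23 | X > 13.5) = P(X > 23) = e^(−0.0330944·23) ≈ 0.4671.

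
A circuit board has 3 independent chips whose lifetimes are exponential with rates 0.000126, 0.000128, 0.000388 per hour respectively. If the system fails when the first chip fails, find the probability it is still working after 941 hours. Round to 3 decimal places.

The time to first failure is exponential with rate Σλ = 0.000126 + 0.000128 + 0.000388 = 0.000642.
P(min > 941) = e^(−0.000642·941) = e^(−0.60412) ≈ 0.547.

0.547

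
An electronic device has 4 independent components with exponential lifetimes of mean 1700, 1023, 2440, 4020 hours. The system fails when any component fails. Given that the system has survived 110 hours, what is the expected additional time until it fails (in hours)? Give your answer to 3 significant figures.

450

First-failure rate Σλ = 1/1700 + 1/1023 + 1/2440 + 1/4020 = 0.00222434.
By memorylessness the expected residual is 1/Σλ = 449.571 hours, regardless of the 110 already elapsed.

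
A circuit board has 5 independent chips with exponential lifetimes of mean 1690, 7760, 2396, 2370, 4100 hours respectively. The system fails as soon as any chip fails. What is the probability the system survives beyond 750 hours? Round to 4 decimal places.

0.2585

The first failure time is exponential with rate Σλ_i = 1/1690 + 1/7760 + 1/2396 + 1/2370 + 1/4100 = 0.00180379 per hour.
P(min > 750) = e^(−0.00180379·750) = e^(−1.3528) ≈ 0.2585.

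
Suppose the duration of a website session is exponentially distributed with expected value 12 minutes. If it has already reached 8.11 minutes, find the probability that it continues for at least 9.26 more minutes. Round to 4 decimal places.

The rate is λ = 1/12 = 0.0833333 per minute.
P(X > s+t | X > s) = e^(−λ(s+t))/e^(−λs) = e^(−λt), independent of s = 8.11.
P(X > 9.26) = e^(−0.77167) ≈ 0.4622.

0.4622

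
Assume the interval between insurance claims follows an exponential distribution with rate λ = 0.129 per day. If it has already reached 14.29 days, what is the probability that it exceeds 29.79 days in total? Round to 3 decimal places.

The exponential is memoryless, so the remaining time is again Exp(λ): the condition X > 14.29 is irrelevant.
P(X > 15.5) = e^(−1.9995) ≈ 0.135.

0.135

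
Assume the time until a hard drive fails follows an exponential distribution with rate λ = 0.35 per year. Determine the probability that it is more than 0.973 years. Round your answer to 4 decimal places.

0.7114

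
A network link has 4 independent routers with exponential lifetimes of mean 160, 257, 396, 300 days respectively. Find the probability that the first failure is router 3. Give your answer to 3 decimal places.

0.158

Rates: λ_i = 1/mean_i → 0.00625, 0.00389105, 0.00252525, 0.00333333; Σλ = 0.0159996.
P(router 3 first) = λ_3/Σλ = 0.00252525/0.0159996 ≈ 0.158.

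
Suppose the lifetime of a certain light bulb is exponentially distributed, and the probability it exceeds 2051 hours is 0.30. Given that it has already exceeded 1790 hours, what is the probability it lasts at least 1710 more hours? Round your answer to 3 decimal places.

From e^(−λ·2051) = 0.30, λ = −ln(0.30)/2051 = 0.000587017.
Memoryless: P(X > 1790+1710 | X > 1790) = P(X > 1710) = e^(−0.000587017·1710) ≈ 0.366.

0.366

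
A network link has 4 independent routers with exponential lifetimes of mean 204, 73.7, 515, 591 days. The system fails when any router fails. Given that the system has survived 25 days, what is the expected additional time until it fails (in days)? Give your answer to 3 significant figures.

First-failure rate Σλ = 1/204 + 1/73.7 + 1/515 + 1/591 = 0.0221043.
By memorylessness the expected residual is 1/Σλ = 45.2401 days, regardless of the 25 already elapsed.

45.2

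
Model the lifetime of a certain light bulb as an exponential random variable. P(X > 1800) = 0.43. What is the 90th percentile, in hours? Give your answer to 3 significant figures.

e^(−λ·1800) = 0.43 ⇒ λ = −ln(0.43)/1800 = 0.000468872.
90th percentile: 1 − e^(−λt) = 0.9, t = −ln(0.1)/λ = 4910.9 hours.

4910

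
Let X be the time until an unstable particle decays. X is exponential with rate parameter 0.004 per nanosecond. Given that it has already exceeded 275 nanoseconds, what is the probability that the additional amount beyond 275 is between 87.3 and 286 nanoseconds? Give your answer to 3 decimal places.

Memoryless: the residual past 275 is again Exp(λ).
P(87.3 < residual < 286) = e^(−λ·87.3) − e^(−λ·286) = 0.70525 − 0.31854 ≈ 0.387.

0.387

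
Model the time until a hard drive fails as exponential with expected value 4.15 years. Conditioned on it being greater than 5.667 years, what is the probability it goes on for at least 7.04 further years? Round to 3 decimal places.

0.183

The rate is λ = 1/4.15 = 0.240964 per year.
The exponential is memoryless, so the remaining time is again Exp(λ): the condition X > 5.667 is irrelevant.
P(X > 7.04) = e^(−1.6964) ≈ 0.183.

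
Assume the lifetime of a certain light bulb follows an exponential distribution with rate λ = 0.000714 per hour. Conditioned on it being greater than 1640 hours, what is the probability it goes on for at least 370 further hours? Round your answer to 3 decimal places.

0.768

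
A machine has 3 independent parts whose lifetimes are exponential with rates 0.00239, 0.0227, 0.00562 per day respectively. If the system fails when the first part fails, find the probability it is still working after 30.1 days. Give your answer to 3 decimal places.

0.397

The time to first failure is exponential with rate Σλ = 0.00239 + 0.0227 + 0.00562 = 0.03071.
P(min > 30.1) = e^(−0.03071·30.1) = e^(−0.92437) ≈ 0.397.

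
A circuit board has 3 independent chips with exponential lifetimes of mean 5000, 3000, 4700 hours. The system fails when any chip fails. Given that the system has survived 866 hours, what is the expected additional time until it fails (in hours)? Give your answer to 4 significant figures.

1340

First-failure rate Σλ = 1/5000 + 1/3000 + 1/4700 = 0.000746099.
By memorylessness the expected residual is 1/Σλ = 1340.3 hours, regardless of the 866 already elapsed.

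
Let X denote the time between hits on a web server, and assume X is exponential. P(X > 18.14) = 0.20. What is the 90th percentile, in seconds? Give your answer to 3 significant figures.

26.0

e^(−λ·18.14) = 0.20 ⇒ λ = −ln(0.20)/18.14 = 0.0887231.
90th percentile: 1 − e^(−λt) = 0.9, t = −ln(0.1)/λ = 25.9525 seconds.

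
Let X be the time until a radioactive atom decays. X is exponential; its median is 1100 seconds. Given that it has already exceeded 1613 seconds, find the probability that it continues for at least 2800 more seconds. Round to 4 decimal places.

For an exponential, median = ln(2)/λ, so λ = ln 2 / 1100 = 0.000630134 per second.
The exponential is memoryless, so the remaining time is again Exp(λ): the condition X > 1613 is irrelevant.
P(X > 2800) = e^(−1.7644) ≈ 0.1713.

0.1713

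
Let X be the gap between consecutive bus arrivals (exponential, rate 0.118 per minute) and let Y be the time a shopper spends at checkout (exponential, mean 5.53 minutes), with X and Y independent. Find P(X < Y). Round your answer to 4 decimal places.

λ_1 = 0.118, λ_2 = 1/5.53 = 0.180832.
For independent exponentials, P(X < Y) = λ_1/(λ_1+λ_2) = 0.118/0.298832 ≈ 0.3949.

0.3949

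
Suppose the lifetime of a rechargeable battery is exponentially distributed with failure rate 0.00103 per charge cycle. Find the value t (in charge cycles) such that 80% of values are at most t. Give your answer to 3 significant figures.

Set 1 − e^(−λt) = 0.8, so t = −ln(0.2)/λ = 1.6094/0.00103 ≈ 1562.56 charge cycles.

1560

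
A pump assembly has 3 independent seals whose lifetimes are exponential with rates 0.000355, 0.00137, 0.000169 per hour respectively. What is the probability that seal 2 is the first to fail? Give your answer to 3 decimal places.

0.723

The time to first failure is exponential with rate Σλ = 0.000355 + 0.00137 + 0.000169 = 0.001894.
P(seal 2 first) = λ_2/Σλ = 0.00137/0.001894 ≈ 0.723.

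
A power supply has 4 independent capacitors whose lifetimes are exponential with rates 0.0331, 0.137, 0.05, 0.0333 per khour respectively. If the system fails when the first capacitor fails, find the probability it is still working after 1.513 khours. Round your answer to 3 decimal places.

0.682

The time to first failure is exponential with rate Σλ = 0.0331 + 0.137 + 0.05 + 0.0333 = 0.2534.
P(min > 1.513) = e^(−0.2534·1.513) = e^(−0.38339) ≈ 0.682.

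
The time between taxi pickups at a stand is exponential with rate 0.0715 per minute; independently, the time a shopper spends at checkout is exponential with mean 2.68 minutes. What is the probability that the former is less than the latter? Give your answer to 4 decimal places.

0.1608

λ_1 = 0.0715, λ_2 = 1/2.68 = 0.373134.
For independent exponentials, P(the former < the latter) = λ_1/(λ_1+λ_2) = 0.0715/0.444634 ≈ 0.1608.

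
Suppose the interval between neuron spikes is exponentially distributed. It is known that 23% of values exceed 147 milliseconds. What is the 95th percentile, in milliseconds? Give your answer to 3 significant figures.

e^(−λ·147) = 0.23 ⇒ λ = −ln(0.23)/147 = 0.0099978.
95th percentile: 1 − e^(−λt) = 0.95, t = −ln(0.05)/λ = 299.639 milliseconds.

300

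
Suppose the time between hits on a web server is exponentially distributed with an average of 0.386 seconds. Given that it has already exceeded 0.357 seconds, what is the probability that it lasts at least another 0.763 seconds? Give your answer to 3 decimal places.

0.139

The rate is λ = 1/0.386 = 2.59067 per second.
The exponential is memoryless, so the remaining time is again Exp(λ): the condition X > 0.357 is irrelevant.
P(X > 0.763) = e^(−1.9767) ≈ 0.139.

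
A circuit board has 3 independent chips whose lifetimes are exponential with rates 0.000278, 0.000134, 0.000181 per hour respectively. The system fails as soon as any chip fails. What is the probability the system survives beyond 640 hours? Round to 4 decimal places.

0.6842

The time to first failure is exponential with rate Σλ = 0.000278 + 0.000134 + 0.000181 = 0.000593.
P(min > 640) = e^(−0.000593·640) = e^(−0.37952) ≈ 0.6842.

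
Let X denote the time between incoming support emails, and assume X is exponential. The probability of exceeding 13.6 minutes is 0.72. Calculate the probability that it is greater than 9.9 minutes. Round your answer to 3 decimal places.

0.787

e^(−λ·13.6) = 0.72 ⇒ λ = −ln(0.72)/13.6 = 0.0241547.
P(X > 9.9) = e^(−0.0241547·9.9) = e^(−0.23913) ≈ 0.787.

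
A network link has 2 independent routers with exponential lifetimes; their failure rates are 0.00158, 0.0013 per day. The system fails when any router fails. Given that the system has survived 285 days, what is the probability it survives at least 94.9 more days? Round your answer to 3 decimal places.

0.761

Time to first failure ~ Exp(Σλ) with Σλ = 0.00288.
By memorylessness, P(T > 285+94.9 | T > 285) = P(T > 94.9) = e^(−0.00288·94.9) ≈ 0.761.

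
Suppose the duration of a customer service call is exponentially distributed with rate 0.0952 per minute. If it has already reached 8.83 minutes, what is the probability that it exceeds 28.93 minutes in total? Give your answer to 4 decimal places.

0.1476

P(X > s+t | X > s) = e^(−λ(s+t))/e^(−λs) = e^(−λt), independent of s = 8.83.
P(X > 20.1) = e^(−1.9135) ≈ 0.1476.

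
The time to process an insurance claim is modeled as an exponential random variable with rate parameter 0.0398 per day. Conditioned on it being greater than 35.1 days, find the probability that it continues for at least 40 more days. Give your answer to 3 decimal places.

0.204

By the memoryless property, P(X > 35.1+40 | X > 35.1) = P(X > 40).
P(X > 40) = e^(−1.592) ≈ 0.204.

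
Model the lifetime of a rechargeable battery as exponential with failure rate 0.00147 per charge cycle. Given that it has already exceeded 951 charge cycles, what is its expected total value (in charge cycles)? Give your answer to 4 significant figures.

By memorylessness, E[X | X > 951] = 951 + 1/λ = 951 + 680.272 = 1631.27 charge cycles.

1631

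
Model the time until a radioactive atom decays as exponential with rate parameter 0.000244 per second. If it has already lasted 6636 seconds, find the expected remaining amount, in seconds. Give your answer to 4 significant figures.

4098

By memorylessness, the remaining amount past any threshold is again Exp(λ) with mean 1/λ = 4098.36 seconds.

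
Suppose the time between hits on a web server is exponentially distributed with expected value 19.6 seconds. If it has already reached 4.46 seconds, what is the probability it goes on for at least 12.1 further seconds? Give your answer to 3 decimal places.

0.539

The rate is λ = 1/19.6 = 0.0510204 per second.
The exponential is memoryless, so the remaining time is again Exp(λ): the condition X > 4.46 is irrelevant.
P(X > 12.1) = e^(−0.61735) ≈ 0.539.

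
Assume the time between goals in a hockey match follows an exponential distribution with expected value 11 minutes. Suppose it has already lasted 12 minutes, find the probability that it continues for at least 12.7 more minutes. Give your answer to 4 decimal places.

The rate is λ = 1/11 = 0.0909091 per minute.
The exponential is memoryless, so the remaining time is again Exp(λ): the condition X > 12 is irrelevant.
P(X > 12.7) = e^(−1.1545) ≈ 0.3152.

0.3152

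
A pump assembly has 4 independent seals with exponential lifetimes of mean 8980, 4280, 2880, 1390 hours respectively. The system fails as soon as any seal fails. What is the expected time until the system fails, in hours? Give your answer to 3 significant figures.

708

The first failure time is exponential with rate Σλ_i = 1/8980 + 1/4280 + 1/2880 + 1/1390 = 0.00141165 per hour.
E[min] = 1/Σλ = 1/0.00141165 = 708.391 hours.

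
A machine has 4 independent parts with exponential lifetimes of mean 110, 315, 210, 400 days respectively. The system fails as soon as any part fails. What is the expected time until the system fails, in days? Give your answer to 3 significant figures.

51.2

The first failure time is exponential with rate Σλ_i = 1/110 + 1/315 + 1/210 + 1/400 = 0.0195274 per day.
E[min] = 1/Σλ = 1/0.0195274 = 51.21 days.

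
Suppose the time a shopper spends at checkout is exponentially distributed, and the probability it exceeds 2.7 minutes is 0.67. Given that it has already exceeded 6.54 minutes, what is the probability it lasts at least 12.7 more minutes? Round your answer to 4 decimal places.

0.1520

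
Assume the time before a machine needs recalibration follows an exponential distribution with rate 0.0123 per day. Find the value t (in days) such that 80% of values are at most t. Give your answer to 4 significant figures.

Set 1 − e^(−λt) = 0.8, so t = −ln(0.2)/λ = 1.6094/0.0123 ≈ 130.849 days.

130.8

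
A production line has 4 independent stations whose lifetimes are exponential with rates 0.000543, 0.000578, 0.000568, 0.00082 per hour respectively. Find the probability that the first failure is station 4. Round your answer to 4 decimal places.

0.3268

The time to first failure is exponential with rate Σλ = 0.000543 + 0.000578 + 0.000568 + 0.00082 = 0.002509.
P(station 4 first) = λ_4/Σλ = 0.00082/0.002509 ≈ 0.3268.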